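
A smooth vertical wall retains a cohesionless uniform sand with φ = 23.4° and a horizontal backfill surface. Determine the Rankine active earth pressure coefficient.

K_a = tan²(45° − φ/2) = tan²(33.30°) = 0.4315.

0.431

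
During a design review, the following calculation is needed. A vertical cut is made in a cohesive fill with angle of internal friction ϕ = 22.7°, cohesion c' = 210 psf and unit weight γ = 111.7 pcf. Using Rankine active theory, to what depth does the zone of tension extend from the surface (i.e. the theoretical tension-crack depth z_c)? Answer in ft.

5.65 ft

K_a = tan²(45° − 22.7°/2) = 0.4431; √K_a = 0.6657.
The active pressure is zero where K_a γ z = 2c√K_a, so z_c = 2c/(γ√K_a) = 2×210/(111.7×0.6657) = 5.649 ft.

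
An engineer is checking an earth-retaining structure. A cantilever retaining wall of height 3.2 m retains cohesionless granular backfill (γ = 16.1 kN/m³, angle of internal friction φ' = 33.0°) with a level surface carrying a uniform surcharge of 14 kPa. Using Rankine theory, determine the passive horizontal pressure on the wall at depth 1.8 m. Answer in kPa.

146 kPa

K_p = (1 + sin φ)/(1 − sin φ) = 3.392.
σ_v = γz + q = 16.1 × 1.8 + 14 = 42.98 kPa.
σ_h = K_p σ_v = 3.392 × 42.98 = 145.8 kPa.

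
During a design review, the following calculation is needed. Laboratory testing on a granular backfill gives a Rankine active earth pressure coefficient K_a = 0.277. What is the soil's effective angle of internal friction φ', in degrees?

K_a = tan²(45° − φ/2) ⇒ 45° − φ/2 = arctan(√0.277) = 27.76°.
φ = 2(45° − 27.76°) = 34.48°.

34.5°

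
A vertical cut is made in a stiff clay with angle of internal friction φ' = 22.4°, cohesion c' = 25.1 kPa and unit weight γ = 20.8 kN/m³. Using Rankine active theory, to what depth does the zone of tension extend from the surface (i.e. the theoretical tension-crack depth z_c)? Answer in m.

K_a = tan²(45° − 22.4°/2) = 0.4482; √K_a = 0.6694.
The active pressure is zero where K_a γ z = 2c√K_a, so z_c = 2c/(γ√K_a) = 2×25.1/(20.8×0.6694) = 3.605 m.

3.61 m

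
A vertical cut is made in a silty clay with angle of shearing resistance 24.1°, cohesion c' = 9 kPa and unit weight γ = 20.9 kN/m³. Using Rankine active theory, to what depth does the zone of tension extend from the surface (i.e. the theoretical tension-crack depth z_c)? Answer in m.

K_a = tan²(45° − 24.1°/2) = 0.4201; √K_a = 0.6482.
The active pressure is zero where K_a γ z = 2c√K_a, so z_c = 2c/(γ√K_a) = 2×9/(20.9×0.6482) = 1.329 m.

1.33 m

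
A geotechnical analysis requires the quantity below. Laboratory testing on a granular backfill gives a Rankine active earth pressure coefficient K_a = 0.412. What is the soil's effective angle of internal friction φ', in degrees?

24.6°

K_a = tan²(45° − φ/2) ⇒ 45° − φ/2 = arctan(√0.412) = 32.70°.
φ = 2(45° − 32.70°) = 24.61°.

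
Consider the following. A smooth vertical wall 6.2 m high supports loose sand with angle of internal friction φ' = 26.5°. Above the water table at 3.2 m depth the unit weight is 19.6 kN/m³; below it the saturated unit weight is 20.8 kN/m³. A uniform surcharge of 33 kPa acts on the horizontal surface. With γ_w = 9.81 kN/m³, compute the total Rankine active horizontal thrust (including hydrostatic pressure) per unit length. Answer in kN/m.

252 kN/m

K_a = tan²(45° − φ/2) = 0.3829.
γ' = 20.8 − 9.81 = 10.99 kN/m³. h₂ = H − d_w = 3.0 m.
σ'_h: at surface K_a·q = 12.64; at WT K_a(q+γd_w) = 36.65; at base K_a(q+γd_w+γ'h₂) = 49.28 kPa.
P₁ = ½(12.64+36.65)×3.2 = 78.87; P₂ = ½(36.65+49.28)×3.0 = 128.9; P_w = ½γ_w h₂² = 44.14.
Total = 78.87+128.9+44.14 = 251.9 kN/m.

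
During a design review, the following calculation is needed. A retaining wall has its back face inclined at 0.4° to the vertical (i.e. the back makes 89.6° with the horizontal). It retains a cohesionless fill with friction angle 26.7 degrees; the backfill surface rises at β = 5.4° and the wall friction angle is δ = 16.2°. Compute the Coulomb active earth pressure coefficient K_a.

K_a = sin²(α+φ) / [sin²α · sin(α−δ) · (1 + √{sin(φ+δ)sin(φ−β) / (sin(α−δ)sin(α+β))})²].
With α = 89.6°, φ = 26.7°, δ = 16.2°, β = 5.4°: K_a = 0.3683.

0.368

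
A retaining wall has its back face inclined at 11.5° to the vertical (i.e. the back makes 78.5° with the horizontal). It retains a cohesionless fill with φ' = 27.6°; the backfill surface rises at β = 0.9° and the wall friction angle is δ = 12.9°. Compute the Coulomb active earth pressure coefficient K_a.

0.428

K_a = sin²(α+φ) / [sin²α · sin(α−δ) · (1 + √{sin(φ+δ)sin(φ−β) / (sin(α−δ)sin(α+β))})²].
With α = 78.5°, φ = 27.6°, δ = 12.9°, β = 0.9°: K_a = 0.4277.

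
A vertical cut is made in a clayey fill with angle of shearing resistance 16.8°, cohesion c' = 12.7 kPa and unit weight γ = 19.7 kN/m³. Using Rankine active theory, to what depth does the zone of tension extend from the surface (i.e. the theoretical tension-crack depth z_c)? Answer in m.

1.74 m

K_a = tan²(45° − 16.8°/2) = 0.5516; √K_a = 0.7427.
The active pressure is zero where K_a γ z = 2c√K_a, so z_c = 2c/(γ√K_a) = 2×12.7/(19.7×0.7427) = 1.736 m.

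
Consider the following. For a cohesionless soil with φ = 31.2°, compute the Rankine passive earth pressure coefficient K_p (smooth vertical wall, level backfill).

K_p = (1 + sin φ)/(1 − sin φ) = tan²(45° + 31.2°/2) = 3.150.

3.15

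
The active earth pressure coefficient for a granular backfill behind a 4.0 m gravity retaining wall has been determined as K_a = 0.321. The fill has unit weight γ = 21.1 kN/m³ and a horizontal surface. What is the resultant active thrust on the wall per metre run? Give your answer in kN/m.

P = ½ K_a γ H² = 0.5 × 0.321 × 21.1 × 4.0² = 54.18 kN/m.

54.2 kN/m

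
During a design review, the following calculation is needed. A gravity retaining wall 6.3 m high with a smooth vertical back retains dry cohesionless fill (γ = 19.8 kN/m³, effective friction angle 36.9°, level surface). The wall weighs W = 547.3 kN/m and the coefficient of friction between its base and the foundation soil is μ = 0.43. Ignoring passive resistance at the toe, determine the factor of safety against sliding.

K_a = tan²(45° − 36.9°/2) = 0.2497.
P_a = ½K_aγH² = 0.5×0.2497×19.8×6.3² = 98.10 kN/m, acting at H/3 = 2.100 m above the base.
FS_sliding = μW / P_a = 0.43×547.3 / 98.10 = 2.399.

2.40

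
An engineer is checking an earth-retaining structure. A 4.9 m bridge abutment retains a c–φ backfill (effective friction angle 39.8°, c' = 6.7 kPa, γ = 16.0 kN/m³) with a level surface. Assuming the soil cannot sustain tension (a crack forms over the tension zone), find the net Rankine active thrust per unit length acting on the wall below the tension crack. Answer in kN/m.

17.0 kN/m

K_a = 0.2194; √K_a = 0.4684.
Tension-crack depth z_c = 2c/(γ√K_a) = 2×6.7/(16.0×0.4684) = 1.788 m.
σ_a at base = K_a γ H − 2c√K_a = 0.2194×16.0×4.9 − 2×6.7×0.4684 = 10.93 kPa.
P_a = ½ × 10.93 × (H − z_c) = 0.5×10.93×3.112 = 17.00 kN/m.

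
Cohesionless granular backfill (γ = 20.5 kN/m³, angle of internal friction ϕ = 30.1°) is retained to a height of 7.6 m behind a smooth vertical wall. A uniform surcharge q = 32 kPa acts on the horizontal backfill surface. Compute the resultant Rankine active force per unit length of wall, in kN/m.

277 kN/m

K_a = tan²(45° − φ/2) = 0.3320.
Soil triangle: ½ K_a γ H² = 0.5×0.3320×20.5×7.6² = 196.6 kN/m.
Surcharge rectangle: K_a q H = 0.3320×32×7.6 = 80.74 kN/m.
Total = 196.6 + 80.74 = 277.3 kN/m.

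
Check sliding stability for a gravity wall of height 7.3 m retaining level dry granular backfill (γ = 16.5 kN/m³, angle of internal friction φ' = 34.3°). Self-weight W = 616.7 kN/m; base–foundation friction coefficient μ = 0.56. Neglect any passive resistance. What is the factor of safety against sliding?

2.81

K_a = tan²(45° − 34.3°/2) = 0.2792.
P_a = ½K_aγH² = 0.5×0.2792×16.5×7.3² = 122.7 kN/m, acting at H/3 = 2.433 m above the base.
FS_sliding = μW / P_a = 0.56×616.7 / 122.7 = 2.814.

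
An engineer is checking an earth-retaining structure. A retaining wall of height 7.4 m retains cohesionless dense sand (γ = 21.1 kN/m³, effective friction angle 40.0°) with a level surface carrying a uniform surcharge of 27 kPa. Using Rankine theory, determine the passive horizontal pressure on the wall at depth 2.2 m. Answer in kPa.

338 kPa

K_p = (1 + sin φ)/(1 − sin φ) = 4.599.
σ_v = γz + q = 21.1 × 2.2 + 27 = 73.42 kPa.
σ_h = K_p σ_v = 4.599 × 73.42 = 337.7 kPa.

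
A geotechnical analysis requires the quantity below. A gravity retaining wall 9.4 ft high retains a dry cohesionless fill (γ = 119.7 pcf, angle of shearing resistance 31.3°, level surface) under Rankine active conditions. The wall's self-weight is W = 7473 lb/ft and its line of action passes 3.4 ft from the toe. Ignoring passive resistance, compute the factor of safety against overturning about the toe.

4.85

K_a = tan²(45° − 31.3°/2) = 0.3162.
P_a = ½K_aγH² = 0.5×0.3162×119.7×9.4² = 1672 lb/ft, acting at H/3 = 3.133 ft above the base.
Overturning moment M_o = P_a × H/3 = 1672 × 3.133 = 5240.
Resisting moment M_r = W × 3.4 = 7473 × 3.4 = 25410.
FS_overturning = M_r/M_o = 25410/5240 = 4.849.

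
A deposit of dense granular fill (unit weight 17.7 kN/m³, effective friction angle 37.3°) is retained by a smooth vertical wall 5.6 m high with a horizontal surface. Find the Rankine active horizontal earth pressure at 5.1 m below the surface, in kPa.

22.1 kPa

K_a = (1 − sin φ)/(1 + sin φ) = 0.2453.
σ_h = K_a γ z = 0.2453 × 17.7 × 5.1 = 22.15 kPa.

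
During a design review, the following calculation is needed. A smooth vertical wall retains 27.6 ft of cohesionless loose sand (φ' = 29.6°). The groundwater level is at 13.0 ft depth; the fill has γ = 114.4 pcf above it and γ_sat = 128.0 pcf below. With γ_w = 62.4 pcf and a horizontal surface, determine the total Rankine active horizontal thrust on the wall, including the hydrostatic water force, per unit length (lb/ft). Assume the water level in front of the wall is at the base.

19600 lb/ft

K_a = tan²(45° − φ/2) = 0.3387.
γ' = 128.0 − 62.4 = 65.60 pcf. Depth below WT = 14.6 ft.
σ'_h at WT = K_a γ d_w = 503.8 psf; at base = 503.8 + K_a γ' × 14.6 = 828.2 psf.
P₁ (0–13.0 ft) = ½×503.8×13.0 = 3275. P₂ (13.0–27.6 ft) = ½(503.8+828.2)×14.6 = 9723.
P_w = ½ γ_w h₂² = 0.5×62.4×14.6² = 6651. Total = 3275+9723+6651 = 19650 lb/ft.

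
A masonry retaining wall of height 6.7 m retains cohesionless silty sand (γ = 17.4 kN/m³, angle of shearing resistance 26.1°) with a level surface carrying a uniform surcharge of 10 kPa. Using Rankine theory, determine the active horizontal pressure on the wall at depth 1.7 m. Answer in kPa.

K_a = (1 − sin φ)/(1 + sin φ) = 0.3889.
σ_v = γz + q = 17.4 × 1.7 + 10 = 39.58 kPa.
σ_h = K_a σ_v = 0.3889 × 39.58 = 15.39 kPa.

15.4 kPa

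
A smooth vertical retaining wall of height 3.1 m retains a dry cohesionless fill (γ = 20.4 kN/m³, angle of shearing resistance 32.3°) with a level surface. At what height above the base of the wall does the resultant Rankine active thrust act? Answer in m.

K_a = 0.3035.
The pressure distribution is triangular, so the resultant acts at H/3 above the base = 3.1/3 = 1.033 m.

1.03 m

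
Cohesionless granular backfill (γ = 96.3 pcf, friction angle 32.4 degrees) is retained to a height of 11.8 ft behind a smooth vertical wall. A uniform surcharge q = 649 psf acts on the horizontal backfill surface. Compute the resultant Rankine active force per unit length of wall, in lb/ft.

K_a = tan²(45° − φ/2) = 0.3022.
Soil triangle: ½ K_a γ H² = 0.5×0.3022×96.3×11.8² = 2026 lb/ft.
Surcharge rectangle: K_a q H = 0.3022×649×11.8 = 2315 lb/ft.
Total = 2026 + 2315 = 4341 lb/ft.

4340 lb/ft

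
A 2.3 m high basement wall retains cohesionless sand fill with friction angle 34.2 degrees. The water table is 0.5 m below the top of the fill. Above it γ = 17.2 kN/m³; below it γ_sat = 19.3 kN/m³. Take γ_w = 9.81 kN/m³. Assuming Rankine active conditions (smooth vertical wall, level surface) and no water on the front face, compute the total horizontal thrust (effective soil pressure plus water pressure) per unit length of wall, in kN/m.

25.1 kN/m

K_a = tan²(45° − φ/2) = 0.2803.
γ' = 19.3 − 9.81 = 9.490 kN/m³. Depth below WT = 1.8 m.
σ'_h at WT = K_a γ d_w = 2.411 kPa; at base = 2.411 + K_a γ' × 1.8 = 7.200 kPa.
P₁ (0–0.5 m) = ½×2.411×0.5 = 0.6027. P₂ (0.5–2.3 m) = ½(2.411+7.200)×1.8 = 8.650.
P_w = ½ γ_w h₂² = 0.5×9.81×1.8² = 15.89. Total = 0.6027+8.650+15.89 = 25.14 kN/m.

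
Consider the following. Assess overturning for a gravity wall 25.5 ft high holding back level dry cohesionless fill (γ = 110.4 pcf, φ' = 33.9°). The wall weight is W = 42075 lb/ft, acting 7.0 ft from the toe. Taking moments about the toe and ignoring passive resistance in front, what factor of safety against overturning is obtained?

K_a = tan²(45° − 33.9°/2) = 0.2839.
P_a = ½K_aγH² = 0.5×0.2839×110.4×25.5² = 10190 lb/ft, acting at H/3 = 8.500 ft above the base.
Overturning moment M_o = P_a × H/3 = 10190 × 8.500 = 86620.
Resisting moment M_r = W × 7.0 = 42075 × 7.0 = 294500.
FS_overturning = M_r/M_o = 294500/86620 = 3.400.

3.40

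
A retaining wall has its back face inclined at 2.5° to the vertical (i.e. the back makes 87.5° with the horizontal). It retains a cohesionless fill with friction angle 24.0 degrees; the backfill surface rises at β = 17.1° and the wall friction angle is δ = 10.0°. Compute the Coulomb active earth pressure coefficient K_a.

0.554

K_a = sin²(α+φ) / [sin²α · sin(α−δ) · (1 + √{sin(φ+δ)sin(φ−β) / (sin(α−δ)sin(α+β))})²].
With α = 87.5°, φ = 24.0°, δ = 10.0°, β = 17.1°: K_a = 0.5537.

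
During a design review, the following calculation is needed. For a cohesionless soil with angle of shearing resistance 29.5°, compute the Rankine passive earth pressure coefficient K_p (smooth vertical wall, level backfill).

2.94

K_p = (1 + sin φ)/(1 − sin φ) = tan²(45° + 29.5°/2) = 2.940.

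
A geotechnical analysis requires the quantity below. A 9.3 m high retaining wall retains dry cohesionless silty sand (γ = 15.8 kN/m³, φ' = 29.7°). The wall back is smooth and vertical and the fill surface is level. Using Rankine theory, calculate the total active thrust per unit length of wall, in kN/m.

231 kN/m

K_a = tan²(45° − φ/2) = 0.3374.
P_a = ½ K_a γ H² = 0.5 × 0.3374 × 15.8 × 9.3² = 230.5 kN/m.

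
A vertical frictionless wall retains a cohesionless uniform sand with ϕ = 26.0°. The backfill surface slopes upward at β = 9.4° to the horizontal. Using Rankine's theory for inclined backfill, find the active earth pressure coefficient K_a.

K_a = cos β · (cos β − √(cos²β − cos²φ)) / (cos β + √(cos²β − cos²φ)).
cos β = 0.9866, cos φ = 0.8988, √(cos²β − cos²φ) = 0.4068.
K_a = 0.9866 × (0.9866 − 0.4068)/(0.9866 + 0.4068) = 0.4105.

0.410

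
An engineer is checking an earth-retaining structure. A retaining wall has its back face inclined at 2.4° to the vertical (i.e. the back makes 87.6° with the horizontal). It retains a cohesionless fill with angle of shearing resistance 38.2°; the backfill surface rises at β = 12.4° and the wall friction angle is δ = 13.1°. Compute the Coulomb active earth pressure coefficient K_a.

K_a = sin²(α+φ) / [sin²α · sin(α−δ) · (1 + √{sin(φ+δ)sin(φ−β) / (sin(α−δ)sin(α+β))})²].
With α = 87.6°, φ = 38.2°, δ = 13.1°, β = 12.4°: K_a = 0.2677.

0.268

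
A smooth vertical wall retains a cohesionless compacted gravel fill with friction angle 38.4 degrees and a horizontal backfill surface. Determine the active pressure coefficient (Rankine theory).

K_a = tan²(45° − φ/2) = tan²(25.80°) = 0.2337.

0.234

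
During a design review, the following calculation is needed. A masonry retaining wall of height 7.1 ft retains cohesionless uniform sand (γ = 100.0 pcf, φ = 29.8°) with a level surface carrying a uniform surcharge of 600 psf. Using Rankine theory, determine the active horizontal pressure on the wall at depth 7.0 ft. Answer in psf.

437 psf

K_a = (1 − sin φ)/(1 + sin φ) = 0.3360.
σ_v = γz + q = 100.0 × 7.0 + 600 = 1300 psf.
σ_h = K_a σ_v = 0.3360 × 1300 = 436.8 psf.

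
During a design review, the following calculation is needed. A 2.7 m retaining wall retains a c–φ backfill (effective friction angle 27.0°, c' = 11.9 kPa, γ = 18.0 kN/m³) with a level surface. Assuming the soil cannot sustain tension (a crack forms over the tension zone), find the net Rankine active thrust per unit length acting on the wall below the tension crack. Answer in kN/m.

K_a = 0.3755; √K_a = 0.6128.
Tension-crack depth z_c = 2c/(γ√K_a) = 2×11.9/(18.0×0.6128) = 2.158 m.
σ_a at base = K_a γ H − 2c√K_a = 0.3755×18.0×2.7 − 2×11.9×0.6128 = 3.666 kPa.
P_a = ½ × 3.666 × (H − z_c) = 0.5×3.666×0.5423 = 0.9940 kN/m.

0.994 kN/m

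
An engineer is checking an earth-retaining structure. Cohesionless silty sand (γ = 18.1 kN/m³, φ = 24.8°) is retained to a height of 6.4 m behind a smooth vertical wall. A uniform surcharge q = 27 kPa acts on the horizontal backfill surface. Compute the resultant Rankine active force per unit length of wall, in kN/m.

222 kN/m

K_a = tan²(45° − φ/2) = 0.4090.
Soil triangle: ½ K_a γ H² = 0.5×0.4090×18.1×6.4² = 151.6 kN/m.
Surcharge rectangle: K_a q H = 0.4090×27×6.4 = 70.67 kN/m.
Total = 151.6 + 70.67 = 222.3 kN/m.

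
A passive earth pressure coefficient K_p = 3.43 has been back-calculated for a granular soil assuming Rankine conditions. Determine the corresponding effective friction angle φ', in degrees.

33.3°

K_p = (1+sin φ)/(1−sin φ) ⇒ sin φ = (K_p − 1)/(K_p + 1) = 0.5485.
φ = arcsin(0.5485) = 33.27°.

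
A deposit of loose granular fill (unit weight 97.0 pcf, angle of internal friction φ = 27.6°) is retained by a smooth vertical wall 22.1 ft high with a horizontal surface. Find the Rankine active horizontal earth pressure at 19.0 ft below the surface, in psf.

676 psf

K_a = (1 − sin φ)/(1 + sin φ) = 0.3668.
σ_h = K_a γ z = 0.3668 × 97.0 × 19.0 = 676.0 psf.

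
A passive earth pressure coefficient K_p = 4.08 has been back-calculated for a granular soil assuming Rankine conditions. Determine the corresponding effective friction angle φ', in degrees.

37.3°

K_p = (1+sin φ)/(1−sin φ) ⇒ sin φ = (K_p − 1)/(K_p + 1) = 0.6063.
φ = arcsin(0.6063) = 37.32°.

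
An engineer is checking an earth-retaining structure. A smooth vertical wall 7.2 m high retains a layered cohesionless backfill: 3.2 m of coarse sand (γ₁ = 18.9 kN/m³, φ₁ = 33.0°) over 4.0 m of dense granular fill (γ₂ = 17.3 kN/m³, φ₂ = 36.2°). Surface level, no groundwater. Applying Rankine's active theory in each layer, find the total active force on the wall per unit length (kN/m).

K_a1 = tan²(45°−33.0°/2) = 0.2948; K_a2 = tan²(45°−36.2°/2) = 0.2574.
Layer 1: σ at base = K_a1 γ₁ h₁ = 17.83 kPa; P₁ = ½×17.83×3.2 = 28.53.
Layer 2: σ_v at top = γ₁h₁ = 60.48; σ_h top = K_a2×60.48 = 15.57; σ_h base = K_a2×(60.48+17.3×4.0) = 33.38.
P₂ = ½(15.57+33.38)×4.0 = 97.89. Total P_a = 28.53+97.89 = 126.4 kN/m.

126 kN/m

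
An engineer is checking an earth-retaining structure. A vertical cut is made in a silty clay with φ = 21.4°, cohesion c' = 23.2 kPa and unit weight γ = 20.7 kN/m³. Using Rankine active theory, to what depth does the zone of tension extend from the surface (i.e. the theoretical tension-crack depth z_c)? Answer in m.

K_a = tan²(45° − 21.4°/2) = 0.4653; √K_a = 0.6822.
The active pressure is zero where K_a γ z = 2c√K_a, so z_c = 2c/(γ√K_a) = 2×23.2/(20.7×0.6822) = 3.286 m.

3.29 m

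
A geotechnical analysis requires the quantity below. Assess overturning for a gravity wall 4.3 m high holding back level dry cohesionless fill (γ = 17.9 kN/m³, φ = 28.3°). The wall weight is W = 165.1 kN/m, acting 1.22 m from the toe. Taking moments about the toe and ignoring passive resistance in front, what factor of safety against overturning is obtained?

K_a = tan²(45° − 28.3°/2) = 0.3568.
P_a = ½K_aγH² = 0.5×0.3568×17.9×4.3² = 59.04 kN/m, acting at H/3 = 1.433 m above the base.
Overturning moment M_o = P_a × H/3 = 59.04 × 1.433 = 84.62.
Resisting moment M_r = W × 1.22 = 165.1 × 1.22 = 201.4.
FS_overturning = M_r/M_o = 201.4/84.62 = 2.380.

2.38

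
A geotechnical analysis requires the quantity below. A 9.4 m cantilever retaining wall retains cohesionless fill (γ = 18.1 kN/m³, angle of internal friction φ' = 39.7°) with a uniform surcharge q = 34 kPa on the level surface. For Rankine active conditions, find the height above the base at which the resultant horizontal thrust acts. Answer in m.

3.58 m

K_a = 0.2204.
Triangular part P₁ = ½K_aγH² = 176.3 at H/3 = 3.133 m; rectangular part P₂ = K_a q H = 70.45 at H/2 = 4.700 m.
ȳ = (P₁·3.133 + P₂·4.700)/(P₁+P₂) = 3.581 m.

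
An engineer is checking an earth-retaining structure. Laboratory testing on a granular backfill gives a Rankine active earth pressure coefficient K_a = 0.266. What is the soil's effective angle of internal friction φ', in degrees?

35.4°

K_a = tan²(45° − φ/2) ⇒ 45° − φ/2 = arctan(√0.266) = 27.28°.
φ = 2(45° − 27.28°) = 35.43°.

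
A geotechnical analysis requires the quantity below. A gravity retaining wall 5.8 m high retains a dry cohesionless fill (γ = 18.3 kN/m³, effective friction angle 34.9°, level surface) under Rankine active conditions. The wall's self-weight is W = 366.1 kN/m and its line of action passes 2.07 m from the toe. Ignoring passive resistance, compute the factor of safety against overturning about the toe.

K_a = tan²(45° − 34.9°/2) = 0.2721.
P_a = ½K_aγH² = 0.5×0.2721×18.3×5.8² = 83.77 kN/m, acting at H/3 = 1.933 m above the base.
Overturning moment M_o = P_a × H/3 = 83.77 × 1.933 = 162.0.
Resisting moment M_r = W × 2.07 = 366.1 × 2.07 = 757.8.
FS_overturning = M_r/M_o = 757.8/162.0 = 4.679.

4.68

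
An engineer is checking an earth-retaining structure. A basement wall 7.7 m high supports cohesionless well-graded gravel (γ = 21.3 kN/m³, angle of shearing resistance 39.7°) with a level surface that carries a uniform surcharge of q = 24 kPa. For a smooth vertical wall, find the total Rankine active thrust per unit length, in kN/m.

K_a = tan²(45° − φ/2) = 0.2204.
Soil triangle: ½ K_a γ H² = 0.5×0.2204×21.3×7.7² = 139.2 kN/m.
Surcharge rectangle: K_a q H = 0.2204×24×7.7 = 40.74 kN/m.
Total = 139.2 + 40.74 = 179.9 kN/m.

180 kN/m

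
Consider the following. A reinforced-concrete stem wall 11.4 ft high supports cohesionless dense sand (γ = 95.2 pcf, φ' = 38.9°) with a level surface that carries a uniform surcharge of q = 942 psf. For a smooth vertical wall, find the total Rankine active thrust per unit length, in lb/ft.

3870 lb/ft

K_a = tan²(45° − φ/2) = 0.2285.
Soil triangle: ½ K_a γ H² = 0.5×0.2285×95.2×11.4² = 1414 lb/ft.
Surcharge rectangle: K_a q H = 0.2285×942×11.4 = 2454 lb/ft.
Total = 1414 + 2454 = 3868 lb/ft.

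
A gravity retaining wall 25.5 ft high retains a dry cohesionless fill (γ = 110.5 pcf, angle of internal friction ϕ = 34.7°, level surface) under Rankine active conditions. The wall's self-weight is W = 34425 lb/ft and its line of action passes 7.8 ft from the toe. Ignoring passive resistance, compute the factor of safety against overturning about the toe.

3.20

K_a = tan²(45° − 34.7°/2) = 0.2745.
P_a = ½K_aγH² = 0.5×0.2745×110.5×25.5² = 9861 lb/ft, acting at H/3 = 8.500 ft above the base.
Overturning moment M_o = P_a × H/3 = 9861 × 8.500 = 83820.
Resisting moment M_r = W × 7.8 = 34425 × 7.8 = 268500.
FS_overturning = M_r/M_o = 268500/83820 = 3.204.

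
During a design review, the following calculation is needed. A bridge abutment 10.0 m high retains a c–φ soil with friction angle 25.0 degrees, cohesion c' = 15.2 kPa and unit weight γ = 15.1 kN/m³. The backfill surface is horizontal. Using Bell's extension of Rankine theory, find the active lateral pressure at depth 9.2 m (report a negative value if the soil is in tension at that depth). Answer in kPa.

K_a = (1 − sin φ)/(1 + sin φ) = 0.4059.
σ_a = K_a γ z − 2c√K_a = 0.4059×15.1×9.2 − 2×15.2×0.6371 = 37.01 kPa.

37.0 kPa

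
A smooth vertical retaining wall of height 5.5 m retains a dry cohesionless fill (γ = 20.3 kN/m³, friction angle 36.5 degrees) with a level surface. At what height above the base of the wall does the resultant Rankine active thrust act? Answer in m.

K_a = 0.2541.
The pressure distribution is triangular, so the resultant acts at H/3 above the base = 5.5/3 = 1.833 m.

1.83 m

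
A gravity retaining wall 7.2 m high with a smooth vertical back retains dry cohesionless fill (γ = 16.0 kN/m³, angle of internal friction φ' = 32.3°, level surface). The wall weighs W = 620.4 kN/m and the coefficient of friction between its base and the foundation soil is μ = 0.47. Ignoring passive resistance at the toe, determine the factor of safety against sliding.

2.32

K_a = tan²(45° − 32.3°/2) = 0.3035.
P_a = ½K_aγH² = 0.5×0.3035×16.0×7.2² = 125.9 kN/m, acting at H/3 = 2.400 m above the base.
FS_sliding = μW / P_a = 0.47×620.4 / 125.9 = 2.317.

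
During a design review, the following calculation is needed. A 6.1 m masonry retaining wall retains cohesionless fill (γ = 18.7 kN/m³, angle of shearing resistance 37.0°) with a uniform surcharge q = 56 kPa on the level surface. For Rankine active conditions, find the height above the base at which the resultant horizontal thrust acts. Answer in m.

2.54 m

K_a = 0.2486.
Triangular part P₁ = ½K_aγH² = 86.49 at H/3 = 2.033 m; rectangular part P₂ = K_a q H = 84.92 at H/2 = 3.050 m.
ȳ = (P₁·2.033 + P₂·3.050)/(P₁+P₂) = 2.537 m.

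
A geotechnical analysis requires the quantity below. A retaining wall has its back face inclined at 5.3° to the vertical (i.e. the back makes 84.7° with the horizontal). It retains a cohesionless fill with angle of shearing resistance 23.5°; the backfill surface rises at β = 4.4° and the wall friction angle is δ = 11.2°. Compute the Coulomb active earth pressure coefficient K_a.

K_a = sin²(α+φ) / [sin²α · sin(α−δ) · (1 + √{sin(φ+δ)sin(φ−β) / (sin(α−δ)sin(α+β))})²].
With α = 84.7°, φ = 23.5°, δ = 11.2°, β = 4.4°: K_a = 0.4573.

0.457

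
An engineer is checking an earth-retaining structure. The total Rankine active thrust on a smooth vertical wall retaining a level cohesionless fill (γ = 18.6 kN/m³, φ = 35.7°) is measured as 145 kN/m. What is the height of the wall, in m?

K_a = 0.2630. P_a = ½ K_a γ H² ⇒ H = √(2P_a/(K_a γ)).
H = √(2×145/(0.2630×18.6)) = 7.700 m.

7.70 m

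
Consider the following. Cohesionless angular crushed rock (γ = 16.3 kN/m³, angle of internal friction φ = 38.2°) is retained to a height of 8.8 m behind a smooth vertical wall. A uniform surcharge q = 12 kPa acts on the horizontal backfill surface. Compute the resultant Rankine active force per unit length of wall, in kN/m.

174 kN/m

K_a = tan²(45° − φ/2) = 0.2358.
Soil triangle: ½ K_a γ H² = 0.5×0.2358×16.3×8.8² = 148.8 kN/m.
Surcharge rectangle: K_a q H = 0.2358×12×8.8 = 24.90 kN/m.
Total = 148.8 + 24.90 = 173.7 kN/m.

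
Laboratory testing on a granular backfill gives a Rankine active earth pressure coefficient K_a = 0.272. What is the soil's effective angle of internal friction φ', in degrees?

34.9°

K_a = tan²(45° − φ/2) ⇒ 45° − φ/2 = arctan(√0.272) = 27.54°.
φ = 2(45° − 27.54°) = 34.91°.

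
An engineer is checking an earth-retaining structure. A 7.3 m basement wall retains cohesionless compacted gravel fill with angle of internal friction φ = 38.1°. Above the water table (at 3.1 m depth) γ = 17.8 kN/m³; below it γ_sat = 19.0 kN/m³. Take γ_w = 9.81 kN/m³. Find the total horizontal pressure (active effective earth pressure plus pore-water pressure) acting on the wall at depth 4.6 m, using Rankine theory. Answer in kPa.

31.0 kPa

K_a = (1 − sin φ)/(1 + sin φ) = 0.2368.
γ' = 19.0 − 9.81 = 9.190 kN/m³.
Effective vertical stress at 4.6 m: σ'_v = 17.8×3.1 + 9.190×1.50 = 68.97 kPa.
σ'_h = K_a σ'_v = 0.2368 × 68.97 = 16.33 kPa; u = γ_w × 1.50 = 14.71 kPa.
Total σ_h = 16.33 + 14.71 = 31.05 kPa.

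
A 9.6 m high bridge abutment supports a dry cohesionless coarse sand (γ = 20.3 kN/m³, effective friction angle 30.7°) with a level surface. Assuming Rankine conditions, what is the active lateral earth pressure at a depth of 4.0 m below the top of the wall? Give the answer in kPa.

K_a = (1 − sin φ)/(1 + sin φ) = 0.3240.
σ_h = K_a γ z = 0.3240 × 20.3 × 4.0 = 26.31 kPa.

26.3 kPa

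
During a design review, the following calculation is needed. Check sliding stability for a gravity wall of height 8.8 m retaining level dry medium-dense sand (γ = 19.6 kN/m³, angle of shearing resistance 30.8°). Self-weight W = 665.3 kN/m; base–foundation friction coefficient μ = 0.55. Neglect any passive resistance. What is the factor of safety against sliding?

1.49

K_a = tan²(45° − 30.8°/2) = 0.3227.
P_a = ½K_aγH² = 0.5×0.3227×19.6×8.8² = 244.9 kN/m, acting at H/3 = 2.933 m above the base.
FS_sliding = μW / P_a = 0.55×665.3 / 244.9 = 1.494.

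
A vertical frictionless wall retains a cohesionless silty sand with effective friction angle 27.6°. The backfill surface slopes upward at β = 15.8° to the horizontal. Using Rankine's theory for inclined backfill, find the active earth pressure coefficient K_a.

K_a = cos β · (cos β − √(cos²β − cos²φ)) / (cos β + √(cos²β − cos²φ)).
cos β = 0.9622, cos φ = 0.8862, √(cos²β − cos²φ) = 0.3748.
K_a = 0.9622 × (0.9622 − 0.3748)/(0.9622 + 0.3748) = 0.4227.

0.423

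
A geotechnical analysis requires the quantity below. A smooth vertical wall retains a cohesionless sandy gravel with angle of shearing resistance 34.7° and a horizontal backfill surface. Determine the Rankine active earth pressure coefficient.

0.274

K_a = tan²(45° − φ/2) = tan²(27.65°) = 0.2745.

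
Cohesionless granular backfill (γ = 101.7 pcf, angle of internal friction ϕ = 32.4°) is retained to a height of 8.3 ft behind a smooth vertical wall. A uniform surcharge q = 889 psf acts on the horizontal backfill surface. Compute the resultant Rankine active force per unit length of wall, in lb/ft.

3290 lb/ft

K_a = tan²(45° − φ/2) = 0.3022.
Soil triangle: ½ K_a γ H² = 0.5×0.3022×101.7×8.3² = 1059 lb/ft.
Surcharge rectangle: K_a q H = 0.3022×889×8.3 = 2230 lb/ft.
Total = 1059 + 2230 = 3289 lb/ft.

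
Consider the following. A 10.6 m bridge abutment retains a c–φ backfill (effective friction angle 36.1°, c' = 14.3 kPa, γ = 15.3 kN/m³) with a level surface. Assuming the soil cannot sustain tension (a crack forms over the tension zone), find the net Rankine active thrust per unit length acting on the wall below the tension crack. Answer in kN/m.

K_a = 0.2585; √K_a = 0.5084.
Tension-crack depth z_c = 2c/(γ√K_a) = 2×14.3/(15.3×0.5084) = 3.677 m.
σ_a at base = K_a γ H − 2c√K_a = 0.2585×15.3×10.6 − 2×14.3×0.5084 = 27.38 kPa.
P_a = ½ × 27.38 × (H − z_c) = 0.5×27.38×6.923 = 94.79 kN/m.

94.8 kN/m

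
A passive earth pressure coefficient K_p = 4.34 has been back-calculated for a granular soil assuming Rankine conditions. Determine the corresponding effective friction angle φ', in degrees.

38.7°

K_p = (1+sin φ)/(1−sin φ) ⇒ sin φ = (K_p − 1)/(K_p + 1) = 0.6255.
φ = arcsin(0.6255) = 38.72°.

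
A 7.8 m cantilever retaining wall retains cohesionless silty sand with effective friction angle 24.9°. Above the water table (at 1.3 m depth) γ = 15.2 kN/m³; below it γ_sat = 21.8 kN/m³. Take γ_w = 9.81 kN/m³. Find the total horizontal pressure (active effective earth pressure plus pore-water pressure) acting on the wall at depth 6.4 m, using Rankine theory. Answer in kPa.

83.0 kPa

K_a = (1 − sin φ)/(1 + sin φ) = 0.4074.
γ' = 21.8 − 9.81 = 11.99 kN/m³.
Effective vertical stress at 6.4 m: σ'_v = 15.2×1.3 + 11.99×5.10 = 80.91 kPa.
σ'_h = K_a σ'_v = 0.4074 × 80.91 = 32.96 kPa; u = γ_w × 5.10 = 50.03 kPa.
Total σ_h = 32.96 + 50.03 = 83.00 kPa.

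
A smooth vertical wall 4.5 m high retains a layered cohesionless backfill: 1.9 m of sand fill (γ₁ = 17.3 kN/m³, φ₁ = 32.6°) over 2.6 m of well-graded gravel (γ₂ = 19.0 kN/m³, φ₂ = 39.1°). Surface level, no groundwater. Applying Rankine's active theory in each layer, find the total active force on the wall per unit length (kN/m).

43.3 kN/m

K_a1 = tan²(45°−32.6°/2) = 0.2997; K_a2 = tan²(45°−39.1°/2) = 0.2265.
Layer 1: σ at base = K_a1 γ₁ h₁ = 9.852 kPa; P₁ = ½×9.852×1.9 = 9.360.
Layer 2: σ_v at top = γ₁h₁ = 32.87; σ_h top = K_a2×32.87 = 7.445; σ_h base = K_a2×(32.87+19.0×2.6) = 18.63.
P₂ = ½(7.445+18.63)×2.6 = 33.90. Total P_a = 9.360+33.90 = 43.26 kN/m.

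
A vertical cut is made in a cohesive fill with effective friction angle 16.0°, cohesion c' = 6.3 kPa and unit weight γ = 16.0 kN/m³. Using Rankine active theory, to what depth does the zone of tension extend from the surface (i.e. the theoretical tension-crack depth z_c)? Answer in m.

K_a = tan²(45° − 16.0°/2) = 0.5678; √K_a = 0.7536.
The active pressure is zero where K_a γ z = 2c√K_a, so z_c = 2c/(γ√K_a) = 2×6.3/(16.0×0.7536) = 1.045 m.

1.05 m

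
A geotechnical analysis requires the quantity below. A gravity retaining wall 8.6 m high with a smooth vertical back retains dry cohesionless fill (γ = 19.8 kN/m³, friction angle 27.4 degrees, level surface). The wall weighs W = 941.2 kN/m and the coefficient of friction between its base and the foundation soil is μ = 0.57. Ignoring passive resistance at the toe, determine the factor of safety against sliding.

K_a = tan²(45° − 27.4°/2) = 0.3697.
P_a = ½K_aγH² = 0.5×0.3697×19.8×8.6² = 270.7 kN/m, acting at H/3 = 2.867 m above the base.
FS_sliding = μW / P_a = 0.57×941.2 / 270.7 = 1.982.

1.98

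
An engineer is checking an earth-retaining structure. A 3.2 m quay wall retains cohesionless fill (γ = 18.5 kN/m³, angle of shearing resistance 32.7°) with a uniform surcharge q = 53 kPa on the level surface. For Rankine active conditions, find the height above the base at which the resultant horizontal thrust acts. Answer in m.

1.41 m

K_a = 0.2985.
Triangular part P₁ = ½K_aγH² = 28.27 at H/3 = 1.067 m; rectangular part P₂ = K_a q H = 50.63 at H/2 = 1.600 m.
ȳ = (P₁·1.067 + P₂·1.600)/(P₁+P₂) = 1.409 m.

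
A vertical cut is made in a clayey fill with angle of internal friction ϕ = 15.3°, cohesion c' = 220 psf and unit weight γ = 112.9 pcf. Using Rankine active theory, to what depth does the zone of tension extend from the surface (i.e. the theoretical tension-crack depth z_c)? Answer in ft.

K_a = tan²(45° − 15.3°/2) = 0.5824; √K_a = 0.7632.
The active pressure is zero where K_a γ z = 2c√K_a, so z_c = 2c/(γ√K_a) = 2×220/(112.9×0.7632) = 5.107 ft.

5.11 ft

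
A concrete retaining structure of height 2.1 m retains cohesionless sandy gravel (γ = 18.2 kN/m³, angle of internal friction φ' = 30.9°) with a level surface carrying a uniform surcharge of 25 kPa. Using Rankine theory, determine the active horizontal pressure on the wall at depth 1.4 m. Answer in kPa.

16.2 kPa

K_a = (1 − sin φ)/(1 + sin φ) = 0.3214.
σ_v = γz + q = 18.2 × 1.4 + 25 = 50.48 kPa.
σ_h = K_a σ_v = 0.3214 × 50.48 = 16.22 kPa.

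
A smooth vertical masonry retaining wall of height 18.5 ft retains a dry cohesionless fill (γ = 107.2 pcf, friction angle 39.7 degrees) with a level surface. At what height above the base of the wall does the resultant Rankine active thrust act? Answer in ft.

K_a = 0.2204.
The pressure distribution is triangular, so the resultant acts at H/3 above the base = 18.5/3 = 6.167 ft.

6.17 ft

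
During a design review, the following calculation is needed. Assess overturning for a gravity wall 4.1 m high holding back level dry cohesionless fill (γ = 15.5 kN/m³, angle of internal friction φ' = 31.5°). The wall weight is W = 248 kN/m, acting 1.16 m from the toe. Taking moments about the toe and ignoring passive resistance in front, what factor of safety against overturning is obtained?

5.15

K_a = tan²(45° − 31.5°/2) = 0.3136.
P_a = ½K_aγH² = 0.5×0.3136×15.5×4.1² = 40.86 kN/m, acting at H/3 = 1.367 m above the base.
Overturning moment M_o = P_a × H/3 = 40.86 × 1.367 = 55.84.
Resisting moment M_r = W × 1.16 = 248 × 1.16 = 287.7.
FS_overturning = M_r/M_o = 287.7/55.84 = 5.152.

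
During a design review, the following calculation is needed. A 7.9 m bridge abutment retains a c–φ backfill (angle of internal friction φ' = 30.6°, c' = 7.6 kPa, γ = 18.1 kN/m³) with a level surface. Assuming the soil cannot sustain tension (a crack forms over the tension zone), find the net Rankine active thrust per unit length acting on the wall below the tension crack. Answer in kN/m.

K_a = 0.3253; √K_a = 0.5704.
Tension-crack depth z_c = 2c/(γ√K_a) = 2×7.6/(18.1×0.5704) = 1.472 m.
σ_a at base = K_a γ H − 2c√K_a = 0.3253×18.1×7.9 − 2×7.6×0.5704 = 37.85 kPa.
P_a = ½ × 37.85 × (H − z_c) = 0.5×37.85×6.428 = 121.6 kN/m.

122 kN/m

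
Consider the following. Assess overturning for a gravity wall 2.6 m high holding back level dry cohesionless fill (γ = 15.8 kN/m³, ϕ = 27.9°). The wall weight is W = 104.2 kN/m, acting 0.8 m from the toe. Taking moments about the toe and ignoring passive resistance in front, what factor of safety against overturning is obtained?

4.97

K_a = tan²(45° − 27.9°/2) = 0.3625.
P_a = ½K_aγH² = 0.5×0.3625×15.8×2.6² = 19.36 kN/m, acting at H/3 = 0.8667 m above the base.
Overturning moment M_o = P_a × H/3 = 19.36 × 0.8667 = 16.78.
Resisting moment M_r = W × 0.8 = 104.2 × 0.8 = 83.36.
FS_overturning = M_r/M_o = 83.36/16.78 = 4.969.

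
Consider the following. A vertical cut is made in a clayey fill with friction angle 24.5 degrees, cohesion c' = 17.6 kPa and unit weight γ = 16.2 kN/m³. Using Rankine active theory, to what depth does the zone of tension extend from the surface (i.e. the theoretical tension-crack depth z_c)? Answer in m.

K_a = tan²(45° − 24.5°/2) = 0.4137; √K_a = 0.6432.
The active pressure is zero where K_a γ z = 2c√K_a, so z_c = 2c/(γ√K_a) = 2×17.6/(16.2×0.6432) = 3.378 m.

3.38 m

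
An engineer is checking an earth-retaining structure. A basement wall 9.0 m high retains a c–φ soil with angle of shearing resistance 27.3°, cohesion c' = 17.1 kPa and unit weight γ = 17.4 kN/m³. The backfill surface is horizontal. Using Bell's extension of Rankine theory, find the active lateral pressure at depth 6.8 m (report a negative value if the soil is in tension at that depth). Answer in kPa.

K_a = (1 − sin φ)/(1 + sin φ) = 0.3711.
σ_a = K_a γ z − 2c√K_a = 0.3711×17.4×6.8 − 2×17.1×0.6092 = 23.08 kPa.

23.1 kPa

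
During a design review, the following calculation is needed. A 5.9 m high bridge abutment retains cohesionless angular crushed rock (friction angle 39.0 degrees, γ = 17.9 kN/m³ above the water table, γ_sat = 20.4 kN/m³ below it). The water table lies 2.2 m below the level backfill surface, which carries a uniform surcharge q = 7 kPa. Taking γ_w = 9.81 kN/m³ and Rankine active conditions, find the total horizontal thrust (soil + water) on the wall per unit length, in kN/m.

136 kN/m

K_a = tan²(45° − φ/2) = 0.2275.
γ' = 20.4 − 9.81 = 10.59 kN/m³. h₂ = H − d_w = 3.7 m.
σ'_h: at surface K_a·q = 1.593; at WT K_a(q+γd_w) = 10.55; at base K_a(q+γd_w+γ'h₂) = 19.47 kPa.
P₁ = ½(1.593+10.55)×2.2 = 13.36; P₂ = ½(10.55+19.47)×3.7 = 55.53; P_w = ½γ_w h₂² = 67.15.
Total = 13.36+55.53+67.15 = 136.0 kN/m.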